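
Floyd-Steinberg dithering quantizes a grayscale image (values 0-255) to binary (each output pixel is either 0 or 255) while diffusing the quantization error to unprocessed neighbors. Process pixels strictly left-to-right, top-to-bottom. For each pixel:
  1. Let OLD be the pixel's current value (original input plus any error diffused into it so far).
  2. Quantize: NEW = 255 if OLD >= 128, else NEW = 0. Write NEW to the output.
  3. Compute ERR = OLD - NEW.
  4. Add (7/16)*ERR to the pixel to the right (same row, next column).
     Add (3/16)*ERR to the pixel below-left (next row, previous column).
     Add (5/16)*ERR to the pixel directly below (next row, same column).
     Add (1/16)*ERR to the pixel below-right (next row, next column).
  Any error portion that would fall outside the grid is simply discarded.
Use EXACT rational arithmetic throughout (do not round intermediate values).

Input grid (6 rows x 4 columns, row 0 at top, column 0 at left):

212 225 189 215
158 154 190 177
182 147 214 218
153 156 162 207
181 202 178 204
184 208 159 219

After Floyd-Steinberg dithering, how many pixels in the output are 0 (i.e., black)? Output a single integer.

Answer: 6

Derivation:
(0,0): OLD=212 → NEW=255, ERR=-43
(0,1): OLD=3299/16 → NEW=255, ERR=-781/16
(0,2): OLD=42917/256 → NEW=255, ERR=-22363/256
(0,3): OLD=724099/4096 → NEW=255, ERR=-320381/4096
(1,0): OLD=34665/256 → NEW=255, ERR=-30615/256
(1,1): OLD=137951/2048 → NEW=0, ERR=137951/2048
(1,2): OLD=11433035/65536 → NEW=255, ERR=-5278645/65536
(1,3): OLD=117292029/1048576 → NEW=0, ERR=117292029/1048576
(2,0): OLD=5153029/32768 → NEW=255, ERR=-3202811/32768
(2,1): OLD=107700103/1048576 → NEW=0, ERR=107700103/1048576
(2,2): OLD=543055043/2097152 → NEW=255, ERR=8281283/2097152
(2,3): OLD=8376838807/33554432 → NEW=255, ERR=-179541353/33554432
(3,0): OLD=2377564597/16777216 → NEW=255, ERR=-1900625483/16777216
(3,1): OLD=35746472555/268435456 → NEW=255, ERR=-32704568725/268435456
(3,2): OLD=495414975893/4294967296 → NEW=0, ERR=495414975893/4294967296
(3,3): OLD=17594890117267/68719476736 → NEW=255, ERR=71423549587/68719476736
(4,0): OLD=527225335761/4294967296 → NEW=0, ERR=527225335761/4294967296
(4,1): OLD=7977615478515/34359738368 → NEW=255, ERR=-784117805325/34359738368
(4,2): OLD=216210519596179/1099511627776 → NEW=255, ERR=-64164945486701/1099511627776
(4,3): OLD=3272191452449525/17592186044416 → NEW=255, ERR=-1213815988876555/17592186044416
(5,0): OLD=119891729769857/549755813888 → NEW=255, ERR=-20296002771583/549755813888
(5,1): OLD=3192046659079079/17592186044416 → NEW=255, ERR=-1293960782247001/17592186044416
(5,2): OLD=828771371855411/8796093022208 → NEW=0, ERR=828771371855411/8796093022208
(5,3): OLD=66150100033439427/281474976710656 → NEW=255, ERR=-5626019027777853/281474976710656
Output grid:
  Row 0: ####  (0 black, running=0)
  Row 1: #.#.  (2 black, running=2)
  Row 2: #.##  (1 black, running=3)
  Row 3: ##.#  (1 black, running=4)
  Row 4: .###  (1 black, running=5)
  Row 5: ##.#  (1 black, running=6)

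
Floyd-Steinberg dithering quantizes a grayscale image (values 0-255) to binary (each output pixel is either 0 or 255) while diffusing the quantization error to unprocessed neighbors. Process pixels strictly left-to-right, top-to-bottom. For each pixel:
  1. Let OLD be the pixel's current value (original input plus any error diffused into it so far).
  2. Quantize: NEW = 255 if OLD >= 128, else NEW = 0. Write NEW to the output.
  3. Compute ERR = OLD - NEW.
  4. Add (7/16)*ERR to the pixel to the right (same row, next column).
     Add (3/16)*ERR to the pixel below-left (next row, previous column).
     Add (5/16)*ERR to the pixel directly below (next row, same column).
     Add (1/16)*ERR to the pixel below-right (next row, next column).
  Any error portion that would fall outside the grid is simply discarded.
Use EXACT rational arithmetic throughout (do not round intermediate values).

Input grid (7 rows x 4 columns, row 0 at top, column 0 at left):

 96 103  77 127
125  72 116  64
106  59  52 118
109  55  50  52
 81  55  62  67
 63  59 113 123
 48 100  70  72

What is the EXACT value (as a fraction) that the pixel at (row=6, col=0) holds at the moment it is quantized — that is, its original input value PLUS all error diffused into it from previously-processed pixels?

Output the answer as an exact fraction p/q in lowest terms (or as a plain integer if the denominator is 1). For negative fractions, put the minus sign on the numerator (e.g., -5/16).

(0,0): OLD=96 → NEW=0, ERR=96
(0,1): OLD=145 → NEW=255, ERR=-110
(0,2): OLD=231/8 → NEW=0, ERR=231/8
(0,3): OLD=17873/128 → NEW=255, ERR=-14767/128
(1,0): OLD=1075/8 → NEW=255, ERR=-965/8
(1,1): OLD=-239/64 → NEW=0, ERR=-239/64
(1,2): OLD=194321/2048 → NEW=0, ERR=194321/2048
(1,3): OLD=2335175/32768 → NEW=0, ERR=2335175/32768
(2,0): OLD=69227/1024 → NEW=0, ERR=69227/1024
(2,1): OLD=3200173/32768 → NEW=0, ERR=3200173/32768
(2,2): OLD=2252907/16384 → NEW=255, ERR=-1925013/16384
(2,3): OLD=49700813/524288 → NEW=0, ERR=49700813/524288
(3,0): OLD=77824231/524288 → NEW=255, ERR=-55869209/524288
(3,1): OLD=176945793/8388608 → NEW=0, ERR=176945793/8388608
(3,2): OLD=6226356983/134217728 → NEW=0, ERR=6226356983/134217728
(3,3): OLD=203100982721/2147483648 → NEW=0, ERR=203100982721/2147483648
(4,0): OLD=6932936627/134217728 → NEW=0, ERR=6932936627/134217728
(4,1): OLD=92587186957/1073741824 → NEW=0, ERR=92587186957/1073741824
(4,2): OLD=4579234026025/34359738368 → NEW=255, ERR=-4182499257815/34359738368
(4,3): OLD=25398170731119/549755813888 → NEW=0, ERR=25398170731119/549755813888
(5,0): OLD=1637410784543/17179869184 → NEW=0, ERR=1637410784543/17179869184
(5,1): OLD=59400627919181/549755813888 → NEW=0, ERR=59400627919181/549755813888
(5,2): OLD=149845264779239/1099511627776 → NEW=255, ERR=-130530200303641/1099511627776
(5,3): OLD=1370269212398791/17592186044416 → NEW=0, ERR=1370269212398791/17592186044416
(6,0): OLD=862400074350407/8796093022208 → NEW=0, ERR=862400074350407/8796093022208
Target (6,0): original=48, with diffused error = 862400074350407/8796093022208

Answer: 862400074350407/8796093022208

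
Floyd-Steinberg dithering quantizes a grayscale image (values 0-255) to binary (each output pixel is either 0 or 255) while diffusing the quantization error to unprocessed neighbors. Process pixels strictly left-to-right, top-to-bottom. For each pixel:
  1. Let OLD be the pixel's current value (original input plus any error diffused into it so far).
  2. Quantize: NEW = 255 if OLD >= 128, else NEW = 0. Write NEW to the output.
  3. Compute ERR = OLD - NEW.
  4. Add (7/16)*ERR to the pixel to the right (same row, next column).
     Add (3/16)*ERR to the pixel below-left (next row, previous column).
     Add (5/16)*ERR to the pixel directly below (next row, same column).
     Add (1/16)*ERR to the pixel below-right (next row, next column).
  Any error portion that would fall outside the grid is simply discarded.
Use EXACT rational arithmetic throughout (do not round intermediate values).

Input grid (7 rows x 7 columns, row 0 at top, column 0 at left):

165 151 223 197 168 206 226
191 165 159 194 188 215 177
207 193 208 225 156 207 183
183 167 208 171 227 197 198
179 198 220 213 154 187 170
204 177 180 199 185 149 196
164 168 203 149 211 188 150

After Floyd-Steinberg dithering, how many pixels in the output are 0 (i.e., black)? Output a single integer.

(0,0): OLD=165 → NEW=255, ERR=-90
(0,1): OLD=893/8 → NEW=0, ERR=893/8
(0,2): OLD=34795/128 → NEW=255, ERR=2155/128
(0,3): OLD=418541/2048 → NEW=255, ERR=-103699/2048
(0,4): OLD=4779131/32768 → NEW=255, ERR=-3576709/32768
(0,5): OLD=82966365/524288 → NEW=255, ERR=-50727075/524288
(0,6): OLD=1540735883/8388608 → NEW=255, ERR=-598359157/8388608
(1,0): OLD=23527/128 → NEW=255, ERR=-9113/128
(1,1): OLD=170257/1024 → NEW=255, ERR=-90863/1024
(1,2): OLD=4027941/32768 → NEW=0, ERR=4027941/32768
(1,3): OLD=27858273/131072 → NEW=255, ERR=-5565087/131072
(1,4): OLD=956370979/8388608 → NEW=0, ERR=956370979/8388608
(1,5): OLD=14391263699/67108864 → NEW=255, ERR=-2721496621/67108864
(1,6): OLD=140574394621/1073741824 → NEW=255, ERR=-133229770499/1073741824
(2,0): OLD=2754379/16384 → NEW=255, ERR=-1423541/16384
(2,1): OLD=76470825/524288 → NEW=255, ERR=-57222615/524288
(2,2): OLD=1553204539/8388608 → NEW=255, ERR=-585890501/8388608
(2,3): OLD=14108596643/67108864 → NEW=255, ERR=-3004163677/67108864
(2,4): OLD=86857801779/536870912 → NEW=255, ERR=-50044280781/536870912
(2,5): OLD=2360619434289/17179869184 → NEW=255, ERR=-2020247207631/17179869184
(2,6): OLD=24805841742439/274877906944 → NEW=0, ERR=24805841742439/274877906944
(3,0): OLD=1135680859/8388608 → NEW=255, ERR=-1003414181/8388608
(3,1): OLD=4163063807/67108864 → NEW=0, ERR=4163063807/67108864
(3,2): OLD=106353570125/536870912 → NEW=255, ERR=-30548512435/536870912
(3,3): OLD=236810711675/2147483648 → NEW=0, ERR=236810711675/2147483648
(3,4): OLD=60821792280923/274877906944 → NEW=255, ERR=-9272073989797/274877906944
(3,5): OLD=344342860807937/2199023255552 → NEW=255, ERR=-216408069357823/2199023255552
(3,6): OLD=6185291215204767/35184372088832 → NEW=255, ERR=-2786723667447393/35184372088832
(4,0): OLD=164552410677/1073741824 → NEW=255, ERR=-109251754443/1073741824
(4,1): OLD=2658168832113/17179869184 → NEW=255, ERR=-1722697809807/17179869184
(4,2): OLD=50275694284223/274877906944 → NEW=255, ERR=-19818171986497/274877906944
(4,3): OLD=453079249047781/2199023255552 → NEW=255, ERR=-107671681117979/2199023255552
(4,4): OLD=1943539267472063/17592186044416 → NEW=0, ERR=1943539267472063/17592186044416
(4,5): OLD=105621549012732191/562949953421312 → NEW=255, ERR=-37930689109702369/562949953421312
(4,6): OLD=987370690386657929/9007199254740992 → NEW=0, ERR=987370690386657929/9007199254740992
(5,0): OLD=42166859231715/274877906944 → NEW=255, ERR=-27927007039005/274877906944
(5,1): OLD=178863196655457/2199023255552 → NEW=0, ERR=178863196655457/2199023255552
(5,2): OLD=3124491055054423/17592186044416 → NEW=255, ERR=-1361516386271657/17592186044416
(5,3): OLD=23369146606040083/140737488355328 → NEW=255, ERR=-12518912924568557/140737488355328
(5,4): OLD=1485412565339384273/9007199254740992 → NEW=255, ERR=-811423244619568687/9007199254740992
(5,5): OLD=8357974679147512321/72057594037927936 → NEW=0, ERR=8357974679147512321/72057594037927936
(5,6): OLD=319118137066399007471/1152921504606846976 → NEW=255, ERR=25123153391653028591/1152921504606846976
(6,0): OLD=5189746330974619/35184372088832 → NEW=255, ERR=-3782268551677541/35184372088832
(6,1): OLD=70665012826851607/562949953421312 → NEW=0, ERR=70665012826851607/562949953421312
(6,2): OLD=2000835939945891813/9007199254740992 → NEW=255, ERR=-295999870013061147/9007199254740992
(6,3): OLD=6131872836859682107/72057594037927936 → NEW=0, ERR=6131872836859682107/72057594037927936
(6,4): OLD=34049607270667896873/144115188075855872 → NEW=255, ERR=-2699765688675350487/144115188075855872
(6,5): OLD=3956946266487031356053/18446744073709551616 → NEW=255, ERR=-746973472308904306027/18446744073709551616
(6,6): OLD=43192865259934599177667/295147905179352825856 → NEW=255, ERR=-32069850560800371415613/295147905179352825856
Output grid:
  Row 0: #.#####  (1 black, running=1)
  Row 1: ##.#.##  (2 black, running=3)
  Row 2: ######.  (1 black, running=4)
  Row 3: #.#.###  (2 black, running=6)
  Row 4: ####.#.  (2 black, running=8)
  Row 5: #.###.#  (2 black, running=10)
  Row 6: #.#.###  (2 black, running=12)

Answer: 12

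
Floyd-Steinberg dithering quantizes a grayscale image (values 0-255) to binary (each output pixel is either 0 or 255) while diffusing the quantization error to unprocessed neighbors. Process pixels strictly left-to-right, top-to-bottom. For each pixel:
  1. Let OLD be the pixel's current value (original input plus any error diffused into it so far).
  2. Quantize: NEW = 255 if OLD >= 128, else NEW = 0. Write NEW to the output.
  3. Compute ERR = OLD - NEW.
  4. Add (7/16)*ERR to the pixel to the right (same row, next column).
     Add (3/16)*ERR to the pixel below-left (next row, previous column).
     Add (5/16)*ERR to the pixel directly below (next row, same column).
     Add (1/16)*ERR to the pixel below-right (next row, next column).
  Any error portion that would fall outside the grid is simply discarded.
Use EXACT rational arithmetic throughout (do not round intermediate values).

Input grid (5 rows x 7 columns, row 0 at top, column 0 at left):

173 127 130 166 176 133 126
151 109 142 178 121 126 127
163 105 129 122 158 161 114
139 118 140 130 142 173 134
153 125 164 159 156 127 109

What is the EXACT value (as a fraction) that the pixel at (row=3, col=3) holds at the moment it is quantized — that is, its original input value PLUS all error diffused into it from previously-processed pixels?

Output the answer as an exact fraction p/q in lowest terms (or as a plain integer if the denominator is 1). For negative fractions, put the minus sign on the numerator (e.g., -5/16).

(0,0): OLD=173 → NEW=255, ERR=-82
(0,1): OLD=729/8 → NEW=0, ERR=729/8
(0,2): OLD=21743/128 → NEW=255, ERR=-10897/128
(0,3): OLD=263689/2048 → NEW=255, ERR=-258551/2048
(0,4): OLD=3957311/32768 → NEW=0, ERR=3957311/32768
(0,5): OLD=97431481/524288 → NEW=255, ERR=-36261959/524288
(0,6): OLD=803130895/8388608 → NEW=0, ERR=803130895/8388608
(1,0): OLD=18235/128 → NEW=255, ERR=-14405/128
(1,1): OLD=68765/1024 → NEW=0, ERR=68765/1024
(1,2): OLD=4154977/32768 → NEW=0, ERR=4154977/32768
(1,3): OLD=27701581/131072 → NEW=255, ERR=-5721779/131072
(1,4): OLD=996421703/8388608 → NEW=0, ERR=996421703/8388608
(1,5): OLD=12203946615/67108864 → NEW=255, ERR=-4908813705/67108864
(1,6): OLD=129487220761/1073741824 → NEW=0, ERR=129487220761/1073741824
(2,0): OLD=2300687/16384 → NEW=255, ERR=-1877233/16384
(2,1): OLD=48548629/524288 → NEW=0, ERR=48548629/524288
(2,2): OLD=1720915327/8388608 → NEW=255, ERR=-418179713/8388608
(2,3): OLD=7834637383/67108864 → NEW=0, ERR=7834637383/67108864
(2,4): OLD=123347273015/536870912 → NEW=255, ERR=-13554809545/536870912
(2,5): OLD=2699490148861/17179869184 → NEW=255, ERR=-1681376493059/17179869184
(2,6): OLD=28668767292603/274877906944 → NEW=0, ERR=28668767292603/274877906944
(3,0): OLD=1011305119/8388608 → NEW=0, ERR=1011305119/8388608
(3,1): OLD=12292517811/67108864 → NEW=255, ERR=-4820242509/67108864
(3,2): OLD=64786552969/536870912 → NEW=0, ERR=64786552969/536870912
(3,3): OLD=454038733199/2147483648 → NEW=255, ERR=-93569597041/2147483648
Target (3,3): original=130, with diffused error = 454038733199/2147483648

Answer: 454038733199/2147483648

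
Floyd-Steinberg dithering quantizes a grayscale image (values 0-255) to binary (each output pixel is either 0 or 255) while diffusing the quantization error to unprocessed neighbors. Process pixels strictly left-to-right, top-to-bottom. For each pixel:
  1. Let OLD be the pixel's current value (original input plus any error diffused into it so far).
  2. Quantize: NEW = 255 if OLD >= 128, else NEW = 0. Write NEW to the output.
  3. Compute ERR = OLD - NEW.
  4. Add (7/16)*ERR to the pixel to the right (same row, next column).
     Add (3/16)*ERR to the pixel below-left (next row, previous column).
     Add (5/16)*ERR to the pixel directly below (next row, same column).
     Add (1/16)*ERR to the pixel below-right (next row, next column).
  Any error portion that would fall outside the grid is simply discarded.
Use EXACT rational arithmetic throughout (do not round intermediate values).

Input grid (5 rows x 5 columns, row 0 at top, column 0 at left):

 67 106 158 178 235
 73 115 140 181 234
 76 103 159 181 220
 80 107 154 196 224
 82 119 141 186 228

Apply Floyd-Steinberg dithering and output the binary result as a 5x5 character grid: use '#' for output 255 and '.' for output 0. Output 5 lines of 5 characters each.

Answer: .#.##
.#.##
..###
.#.##
.##.#

Derivation:
(0,0): OLD=67 → NEW=0, ERR=67
(0,1): OLD=2165/16 → NEW=255, ERR=-1915/16
(0,2): OLD=27043/256 → NEW=0, ERR=27043/256
(0,3): OLD=918389/4096 → NEW=255, ERR=-126091/4096
(0,4): OLD=14518323/65536 → NEW=255, ERR=-2193357/65536
(1,0): OLD=18303/256 → NEW=0, ERR=18303/256
(1,1): OLD=272121/2048 → NEW=255, ERR=-250119/2048
(1,2): OLD=6968301/65536 → NEW=0, ERR=6968301/65536
(1,3): OLD=57206505/262144 → NEW=255, ERR=-9640215/262144
(1,4): OLD=862048667/4194304 → NEW=255, ERR=-207498853/4194304
(2,0): OLD=2472131/32768 → NEW=0, ERR=2472131/32768
(2,1): OLD=128184593/1048576 → NEW=0, ERR=128184593/1048576
(2,2): OLD=3878590067/16777216 → NEW=255, ERR=-399600013/16777216
(2,3): OLD=41998647465/268435456 → NEW=255, ERR=-26452393815/268435456
(2,4): OLD=683454835295/4294967296 → NEW=255, ERR=-411761825185/4294967296
(3,0): OLD=2122272019/16777216 → NEW=0, ERR=2122272019/16777216
(3,1): OLD=26950098199/134217728 → NEW=255, ERR=-7275422441/134217728
(3,2): OLD=481059122733/4294967296 → NEW=0, ERR=481059122733/4294967296
(3,3): OLD=1672832089413/8589934592 → NEW=255, ERR=-517601231547/8589934592
(3,4): OLD=22199022102969/137438953472 → NEW=255, ERR=-12847911032391/137438953472
(4,0): OLD=239158272573/2147483648 → NEW=0, ERR=239158272573/2147483648
(4,1): OLD=12348244962109/68719476736 → NEW=255, ERR=-5175221605571/68719476736
(4,2): OLD=141141872249139/1099511627776 → NEW=255, ERR=-139233592833741/1099511627776
(4,3): OLD=1781047936877373/17592186044416 → NEW=0, ERR=1781047936877373/17592186044416
(4,4): OLD=67360919865232683/281474976710656 → NEW=255, ERR=-4415199195984597/281474976710656
Row 0: .#.##
Row 1: .#.##
Row 2: ..###
Row 3: .#.##
Row 4: .##.#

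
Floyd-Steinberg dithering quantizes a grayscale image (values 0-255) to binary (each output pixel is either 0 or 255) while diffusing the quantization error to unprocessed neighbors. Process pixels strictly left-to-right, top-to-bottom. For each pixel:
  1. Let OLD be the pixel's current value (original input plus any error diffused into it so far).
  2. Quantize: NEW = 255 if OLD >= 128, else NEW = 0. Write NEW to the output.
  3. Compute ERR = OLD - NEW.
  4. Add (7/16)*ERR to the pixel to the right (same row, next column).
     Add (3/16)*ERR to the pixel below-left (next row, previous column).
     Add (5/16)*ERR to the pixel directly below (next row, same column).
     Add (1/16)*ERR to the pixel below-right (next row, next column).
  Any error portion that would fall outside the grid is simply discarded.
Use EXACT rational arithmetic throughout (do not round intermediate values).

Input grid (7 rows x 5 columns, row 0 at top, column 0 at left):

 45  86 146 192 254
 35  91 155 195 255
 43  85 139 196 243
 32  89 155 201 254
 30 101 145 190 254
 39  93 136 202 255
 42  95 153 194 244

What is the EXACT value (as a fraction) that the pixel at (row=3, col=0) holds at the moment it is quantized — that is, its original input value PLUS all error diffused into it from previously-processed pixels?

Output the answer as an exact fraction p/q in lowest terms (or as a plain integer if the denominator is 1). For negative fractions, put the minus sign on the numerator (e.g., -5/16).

Answer: 1046117325/16777216

Derivation:
(0,0): OLD=45 → NEW=0, ERR=45
(0,1): OLD=1691/16 → NEW=0, ERR=1691/16
(0,2): OLD=49213/256 → NEW=255, ERR=-16067/256
(0,3): OLD=673963/4096 → NEW=255, ERR=-370517/4096
(0,4): OLD=14052525/65536 → NEW=255, ERR=-2659155/65536
(1,0): OLD=17633/256 → NEW=0, ERR=17633/256
(1,1): OLD=297383/2048 → NEW=255, ERR=-224857/2048
(1,2): OLD=5046067/65536 → NEW=0, ERR=5046067/65536
(1,3): OLD=49515703/262144 → NEW=255, ERR=-17331017/262144
(1,4): OLD=871334213/4194304 → NEW=255, ERR=-198213307/4194304
(2,0): OLD=1439773/32768 → NEW=0, ERR=1439773/32768
(2,1): OLD=92960911/1048576 → NEW=0, ERR=92960911/1048576
(2,2): OLD=3063345773/16777216 → NEW=255, ERR=-1214844307/16777216
(2,3): OLD=37476747255/268435456 → NEW=255, ERR=-30974294025/268435456
(2,4): OLD=745681775105/4294967296 → NEW=255, ERR=-349534885375/4294967296
(3,0): OLD=1046117325/16777216 → NEW=0, ERR=1046117325/16777216
Target (3,0): original=32, with diffused error = 1046117325/16777216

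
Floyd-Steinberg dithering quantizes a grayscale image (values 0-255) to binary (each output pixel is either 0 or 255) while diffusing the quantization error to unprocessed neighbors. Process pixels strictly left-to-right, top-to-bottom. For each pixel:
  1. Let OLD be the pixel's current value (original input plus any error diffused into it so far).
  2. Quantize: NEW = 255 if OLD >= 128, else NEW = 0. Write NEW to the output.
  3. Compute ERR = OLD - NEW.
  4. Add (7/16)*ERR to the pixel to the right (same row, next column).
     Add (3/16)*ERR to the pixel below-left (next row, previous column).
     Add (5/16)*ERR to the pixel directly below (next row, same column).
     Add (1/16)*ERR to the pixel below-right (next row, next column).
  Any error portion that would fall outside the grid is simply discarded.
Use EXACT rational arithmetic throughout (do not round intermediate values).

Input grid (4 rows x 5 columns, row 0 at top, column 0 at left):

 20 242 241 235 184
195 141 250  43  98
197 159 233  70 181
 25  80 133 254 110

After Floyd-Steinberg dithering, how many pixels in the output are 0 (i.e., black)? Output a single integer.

(0,0): OLD=20 → NEW=0, ERR=20
(0,1): OLD=1003/4 → NEW=255, ERR=-17/4
(0,2): OLD=15305/64 → NEW=255, ERR=-1015/64
(0,3): OLD=233535/1024 → NEW=255, ERR=-27585/1024
(0,4): OLD=2821561/16384 → NEW=255, ERR=-1356359/16384
(1,0): OLD=12829/64 → NEW=255, ERR=-3491/64
(1,1): OLD=58411/512 → NEW=0, ERR=58411/512
(1,2): OLD=4745447/16384 → NEW=255, ERR=567527/16384
(1,3): OLD=2177291/65536 → NEW=0, ERR=2177291/65536
(1,4): OLD=89108865/1048576 → NEW=0, ERR=89108865/1048576
(2,0): OLD=1649417/8192 → NEW=255, ERR=-439543/8192
(2,1): OLD=45681939/262144 → NEW=255, ERR=-21164781/262144
(2,2): OLD=930555449/4194304 → NEW=255, ERR=-138992071/4194304
(2,3): OLD=5636002395/67108864 → NEW=0, ERR=5636002395/67108864
(2,4): OLD=264543669693/1073741824 → NEW=255, ERR=-9260495427/1073741824
(3,0): OLD=-28963623/4194304 → NEW=0, ERR=-28963623/4194304
(3,1): OLD=1415379525/33554432 → NEW=0, ERR=1415379525/33554432
(3,2): OLD=162993433511/1073741824 → NEW=255, ERR=-110810731609/1073741824
(3,3): OLD=496941048327/2147483648 → NEW=255, ERR=-50667281913/2147483648
(3,4): OLD=3512647369459/34359738368 → NEW=0, ERR=3512647369459/34359738368
Output grid:
  Row 0: .####  (1 black, running=1)
  Row 1: #.#..  (3 black, running=4)
  Row 2: ###.#  (1 black, running=5)
  Row 3: ..##.  (3 black, running=8)

Answer: 8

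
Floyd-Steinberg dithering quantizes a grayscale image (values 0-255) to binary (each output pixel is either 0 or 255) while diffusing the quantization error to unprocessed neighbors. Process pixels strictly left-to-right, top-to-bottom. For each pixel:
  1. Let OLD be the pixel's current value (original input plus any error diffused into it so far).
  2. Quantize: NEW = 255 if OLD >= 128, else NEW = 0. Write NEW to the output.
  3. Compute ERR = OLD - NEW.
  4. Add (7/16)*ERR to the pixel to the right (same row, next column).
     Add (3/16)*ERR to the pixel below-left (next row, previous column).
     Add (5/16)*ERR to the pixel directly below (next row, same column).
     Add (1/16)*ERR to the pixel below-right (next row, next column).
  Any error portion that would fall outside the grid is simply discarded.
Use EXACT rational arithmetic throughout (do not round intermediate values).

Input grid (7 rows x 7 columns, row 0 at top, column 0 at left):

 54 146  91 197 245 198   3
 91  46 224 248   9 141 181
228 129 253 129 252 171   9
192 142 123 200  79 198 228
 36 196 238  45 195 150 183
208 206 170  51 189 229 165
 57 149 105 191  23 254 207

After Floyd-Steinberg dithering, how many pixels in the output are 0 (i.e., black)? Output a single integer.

Answer: 19

Derivation:
(0,0): OLD=54 → NEW=0, ERR=54
(0,1): OLD=1357/8 → NEW=255, ERR=-683/8
(0,2): OLD=6867/128 → NEW=0, ERR=6867/128
(0,3): OLD=451525/2048 → NEW=255, ERR=-70715/2048
(0,4): OLD=7533155/32768 → NEW=255, ERR=-822685/32768
(0,5): OLD=98050229/524288 → NEW=255, ERR=-35643211/524288
(0,6): OLD=-224336653/8388608 → NEW=0, ERR=-224336653/8388608
(1,0): OLD=11759/128 → NEW=0, ERR=11759/128
(1,1): OLD=74697/1024 → NEW=0, ERR=74697/1024
(1,2): OLD=8548157/32768 → NEW=255, ERR=192317/32768
(1,3): OLD=31250585/131072 → NEW=255, ERR=-2172775/131072
(1,4): OLD=-176187701/8388608 → NEW=0, ERR=-176187701/8388608
(1,5): OLD=6978155771/67108864 → NEW=0, ERR=6978155771/67108864
(1,6): OLD=229658563413/1073741824 → NEW=255, ERR=-44145601707/1073741824
(2,0): OLD=4430003/16384 → NEW=255, ERR=252083/16384
(2,1): OLD=86701089/524288 → NEW=255, ERR=-46992351/524288
(2,2): OLD=1820928291/8388608 → NEW=255, ERR=-318166749/8388608
(2,3): OLD=6956150859/67108864 → NEW=0, ERR=6956150859/67108864
(2,4): OLD=166025247067/536870912 → NEW=255, ERR=29123164507/536870912
(2,5): OLD=3748745564393/17179869184 → NEW=255, ERR=-632121077527/17179869184
(2,6): OLD=-3696186639377/274877906944 → NEW=0, ERR=-3696186639377/274877906944
(3,0): OLD=1509968963/8388608 → NEW=255, ERR=-629126077/8388608
(3,1): OLD=5035106503/67108864 → NEW=0, ERR=5035106503/67108864
(3,2): OLD=84721375781/536870912 → NEW=255, ERR=-52180706779/536870912
(3,3): OLD=424493706723/2147483648 → NEW=255, ERR=-123114623517/2147483648
(3,4): OLD=19365053440067/274877906944 → NEW=0, ERR=19365053440067/274877906944
(3,5): OLD=479810698693177/2199023255552 → NEW=255, ERR=-80940231472583/2199023255552
(3,6): OLD=7226696252447079/35184372088832 → NEW=255, ERR=-1745318630205081/35184372088832
(4,0): OLD=28594982093/1073741824 → NEW=0, ERR=28594982093/1073741824
(4,1): OLD=3576615376425/17179869184 → NEW=255, ERR=-804251265495/17179869184
(4,2): OLD=49776506209927/274877906944 → NEW=255, ERR=-20317360060793/274877906944
(4,3): OLD=4137925986301/2199023255552 → NEW=0, ERR=4137925986301/2199023255552
(4,4): OLD=3647815053964935/17592186044416 → NEW=255, ERR=-838192387361145/17592186044416
(4,5): OLD=63475352022047463/562949953421312 → NEW=0, ERR=63475352022047463/562949953421312
(4,6): OLD=1932298738098546049/9007199254740992 → NEW=255, ERR=-364537071860406911/9007199254740992
(5,0): OLD=57049449415307/274877906944 → NEW=255, ERR=-13044416855413/274877906944
(5,1): OLD=348357398646681/2199023255552 → NEW=255, ERR=-212393531519079/2199023255552
(5,2): OLD=1795681874005855/17592186044416 → NEW=0, ERR=1795681874005855/17592186044416
(5,3): OLD=11637812881881147/140737488355328 → NEW=0, ERR=11637812881881147/140737488355328
(5,4): OLD=2085594002979571849/9007199254740992 → NEW=255, ERR=-211241806979381111/9007199254740992
(5,5): OLD=17539473932184498489/72057594037927936 → NEW=255, ERR=-835212547487125191/72057594037927936
(5,6): OLD=177928922612125673527/1152921504606846976 → NEW=255, ERR=-116066061062620305353/1152921504606846976
(6,0): OLD=846551940289667/35184372088832 → NEW=0, ERR=846551940289667/35184372088832
(6,1): OLD=81918330006819103/562949953421312 → NEW=255, ERR=-61633908115615457/562949953421312
(6,2): OLD=886908675293122301/9007199254740992 → NEW=0, ERR=886908675293122301/9007199254740992
(6,3): OLD=18872062735147574563/72057594037927936 → NEW=255, ERR=497376255475950883/72057594037927936
(6,4): OLD=3125259833521957985/144115188075855872 → NEW=0, ERR=3125259833521957985/144115188075855872
(6,5): OLD=4418433407119264044077/18446744073709551616 → NEW=255, ERR=-285486331676671618003/18446744073709551616
(6,6): OLD=49598112753223005149035/295147905179352825856 → NEW=255, ERR=-25664603067511965444245/295147905179352825856
Output grid:
  Row 0: .#.###.  (3 black, running=3)
  Row 1: ..##..#  (4 black, running=7)
  Row 2: ###.##.  (2 black, running=9)
  Row 3: #.##.##  (2 black, running=11)
  Row 4: .##.#.#  (3 black, running=14)
  Row 5: ##..###  (2 black, running=16)
  Row 6: .#.#.##  (3 black, running=19)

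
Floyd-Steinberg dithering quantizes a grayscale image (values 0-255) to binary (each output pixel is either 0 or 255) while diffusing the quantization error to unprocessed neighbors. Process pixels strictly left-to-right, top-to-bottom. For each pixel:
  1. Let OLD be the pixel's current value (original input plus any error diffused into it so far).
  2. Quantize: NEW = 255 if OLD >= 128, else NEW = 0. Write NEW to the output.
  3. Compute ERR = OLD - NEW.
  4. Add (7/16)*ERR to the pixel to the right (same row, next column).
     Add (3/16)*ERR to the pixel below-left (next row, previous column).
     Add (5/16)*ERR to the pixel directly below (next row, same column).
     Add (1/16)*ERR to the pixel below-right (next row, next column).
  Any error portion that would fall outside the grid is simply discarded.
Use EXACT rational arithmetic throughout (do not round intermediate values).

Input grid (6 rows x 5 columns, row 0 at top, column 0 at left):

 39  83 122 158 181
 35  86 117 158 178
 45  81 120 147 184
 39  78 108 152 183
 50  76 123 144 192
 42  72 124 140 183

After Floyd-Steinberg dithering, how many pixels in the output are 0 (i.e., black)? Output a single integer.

(0,0): OLD=39 → NEW=0, ERR=39
(0,1): OLD=1601/16 → NEW=0, ERR=1601/16
(0,2): OLD=42439/256 → NEW=255, ERR=-22841/256
(0,3): OLD=487281/4096 → NEW=0, ERR=487281/4096
(0,4): OLD=15272983/65536 → NEW=255, ERR=-1438697/65536
(1,0): OLD=16883/256 → NEW=0, ERR=16883/256
(1,1): OLD=269989/2048 → NEW=255, ERR=-252251/2048
(1,2): OLD=4180617/65536 → NEW=0, ERR=4180617/65536
(1,3): OLD=55939605/262144 → NEW=255, ERR=-10907115/262144
(1,4): OLD=672648351/4194304 → NEW=255, ERR=-396899169/4194304
(2,0): OLD=1393127/32768 → NEW=0, ERR=1393127/32768
(2,1): OLD=80942173/1048576 → NEW=0, ERR=80942173/1048576
(2,2): OLD=2654272599/16777216 → NEW=255, ERR=-1623917481/16777216
(2,3): OLD=20909760789/268435456 → NEW=0, ERR=20909760789/268435456
(2,4): OLD=798465688147/4294967296 → NEW=255, ERR=-296750972333/4294967296
(3,0): OLD=1120038263/16777216 → NEW=0, ERR=1120038263/16777216
(3,1): OLD=15547567915/134217728 → NEW=0, ERR=15547567915/134217728
(3,2): OLD=635059498953/4294967296 → NEW=255, ERR=-460157161527/4294967296
(3,3): OLD=948883175521/8589934592 → NEW=0, ERR=948883175521/8589934592
(3,4): OLD=29495113335941/137438953472 → NEW=255, ERR=-5551819799419/137438953472
(4,0): OLD=198818416665/2147483648 → NEW=0, ERR=198818416665/2147483648
(4,1): OLD=9400007242393/68719476736 → NEW=255, ERR=-8123459325287/68719476736
(4,2): OLD=72296693002263/1099511627776 → NEW=0, ERR=72296693002263/1099511627776
(4,3): OLD=3395592965208217/17592186044416 → NEW=255, ERR=-1090414476117863/17592186044416
(4,4): OLD=44800442267459759/281474976710656 → NEW=255, ERR=-26975676793757521/281474976710656
(5,0): OLD=53620057057131/1099511627776 → NEW=0, ERR=53620057057131/1099511627776
(5,1): OLD=655393078457089/8796093022208 → NEW=0, ERR=655393078457089/8796093022208
(5,2): OLD=44511286635074569/281474976710656 → NEW=255, ERR=-27264832426142711/281474976710656
(5,3): OLD=72499471446687047/1125899906842624 → NEW=0, ERR=72499471446687047/1125899906842624
(5,4): OLD=3194831165015318749/18014398509481984 → NEW=255, ERR=-1398840454902587171/18014398509481984
Output grid:
  Row 0: ..#.#  (3 black, running=3)
  Row 1: .#.##  (2 black, running=5)
  Row 2: ..#.#  (3 black, running=8)
  Row 3: ..#.#  (3 black, running=11)
  Row 4: .#.##  (2 black, running=13)
  Row 5: ..#.#  (3 black, running=16)

Answer: 16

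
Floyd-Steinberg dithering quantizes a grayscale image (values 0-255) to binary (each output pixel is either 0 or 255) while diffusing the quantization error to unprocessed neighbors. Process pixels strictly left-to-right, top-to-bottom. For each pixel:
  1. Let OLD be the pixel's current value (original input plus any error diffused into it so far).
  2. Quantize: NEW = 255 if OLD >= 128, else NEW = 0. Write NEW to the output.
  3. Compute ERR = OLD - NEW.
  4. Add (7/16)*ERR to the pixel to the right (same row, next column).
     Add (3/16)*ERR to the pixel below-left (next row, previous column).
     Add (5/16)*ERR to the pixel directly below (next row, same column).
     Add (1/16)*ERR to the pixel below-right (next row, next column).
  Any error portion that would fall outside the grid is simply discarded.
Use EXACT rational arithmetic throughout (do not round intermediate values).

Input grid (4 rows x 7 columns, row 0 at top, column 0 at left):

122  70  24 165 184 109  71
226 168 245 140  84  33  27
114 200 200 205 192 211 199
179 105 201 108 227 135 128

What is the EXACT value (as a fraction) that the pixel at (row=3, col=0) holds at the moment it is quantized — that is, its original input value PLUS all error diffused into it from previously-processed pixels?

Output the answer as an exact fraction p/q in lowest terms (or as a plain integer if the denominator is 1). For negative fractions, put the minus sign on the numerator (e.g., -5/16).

(0,0): OLD=122 → NEW=0, ERR=122
(0,1): OLD=987/8 → NEW=0, ERR=987/8
(0,2): OLD=9981/128 → NEW=0, ERR=9981/128
(0,3): OLD=407787/2048 → NEW=255, ERR=-114453/2048
(0,4): OLD=5228141/32768 → NEW=255, ERR=-3127699/32768
(0,5): OLD=35253499/524288 → NEW=0, ERR=35253499/524288
(0,6): OLD=842365661/8388608 → NEW=0, ERR=842365661/8388608
(1,0): OLD=36769/128 → NEW=255, ERR=4129/128
(1,1): OLD=248743/1024 → NEW=255, ERR=-12377/1024
(1,2): OLD=8562675/32768 → NEW=255, ERR=206835/32768
(1,3): OLD=14715991/131072 → NEW=0, ERR=14715991/131072
(1,4): OLD=942935429/8388608 → NEW=0, ERR=942935429/8388608
(1,5): OLD=7788209493/67108864 → NEW=0, ERR=7788209493/67108864
(1,6): OLD=121715570011/1073741824 → NEW=0, ERR=121715570011/1073741824
(2,0): OLD=1995805/16384 → NEW=0, ERR=1995805/16384
(2,1): OLD=132496079/524288 → NEW=255, ERR=-1197361/524288
(2,2): OLD=1856141741/8388608 → NEW=255, ERR=-282953299/8388608
(2,3): OLD=16562417157/67108864 → NEW=255, ERR=-550343163/67108864
(2,4): OLD=135461330549/536870912 → NEW=255, ERR=-1440752011/536870912
(2,5): OLD=4713681074055/17179869184 → NEW=255, ERR=332814432135/17179869184
(2,6): OLD=68761431737889/274877906944 → NEW=255, ERR=-1332434532831/274877906944
(3,0): OLD=1817297549/8388608 → NEW=255, ERR=-321797491/8388608
Target (3,0): original=179, with diffused error = 1817297549/8388608

Answer: 1817297549/8388608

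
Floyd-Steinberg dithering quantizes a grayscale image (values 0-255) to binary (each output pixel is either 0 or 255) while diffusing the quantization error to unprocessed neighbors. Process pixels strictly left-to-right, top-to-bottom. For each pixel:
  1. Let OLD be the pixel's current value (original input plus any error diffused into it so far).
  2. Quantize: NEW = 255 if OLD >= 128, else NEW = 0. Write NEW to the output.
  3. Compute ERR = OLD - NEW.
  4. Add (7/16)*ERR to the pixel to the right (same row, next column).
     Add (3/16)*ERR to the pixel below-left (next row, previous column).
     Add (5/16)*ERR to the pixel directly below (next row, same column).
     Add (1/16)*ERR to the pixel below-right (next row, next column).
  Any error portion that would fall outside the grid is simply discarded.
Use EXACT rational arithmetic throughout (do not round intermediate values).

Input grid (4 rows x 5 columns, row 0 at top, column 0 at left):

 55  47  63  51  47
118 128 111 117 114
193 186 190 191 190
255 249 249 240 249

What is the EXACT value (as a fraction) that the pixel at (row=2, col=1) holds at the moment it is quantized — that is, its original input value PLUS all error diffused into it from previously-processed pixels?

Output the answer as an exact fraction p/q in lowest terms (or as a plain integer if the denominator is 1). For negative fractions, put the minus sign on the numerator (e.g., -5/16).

(0,0): OLD=55 → NEW=0, ERR=55
(0,1): OLD=1137/16 → NEW=0, ERR=1137/16
(0,2): OLD=24087/256 → NEW=0, ERR=24087/256
(0,3): OLD=377505/4096 → NEW=0, ERR=377505/4096
(0,4): OLD=5722727/65536 → NEW=0, ERR=5722727/65536
(1,0): OLD=38019/256 → NEW=255, ERR=-27261/256
(1,1): OLD=255381/2048 → NEW=0, ERR=255381/2048
(1,2): OLD=14200377/65536 → NEW=255, ERR=-2511303/65536
(1,3): OLD=39659781/262144 → NEW=255, ERR=-27186939/262144
(1,4): OLD=426456943/4194304 → NEW=0, ERR=426456943/4194304
(2,0): OLD=5999927/32768 → NEW=255, ERR=-2355913/32768
(2,1): OLD=188400589/1048576 → NEW=255, ERR=-78986291/1048576
Target (2,1): original=186, with diffused error = 188400589/1048576

Answer: 188400589/1048576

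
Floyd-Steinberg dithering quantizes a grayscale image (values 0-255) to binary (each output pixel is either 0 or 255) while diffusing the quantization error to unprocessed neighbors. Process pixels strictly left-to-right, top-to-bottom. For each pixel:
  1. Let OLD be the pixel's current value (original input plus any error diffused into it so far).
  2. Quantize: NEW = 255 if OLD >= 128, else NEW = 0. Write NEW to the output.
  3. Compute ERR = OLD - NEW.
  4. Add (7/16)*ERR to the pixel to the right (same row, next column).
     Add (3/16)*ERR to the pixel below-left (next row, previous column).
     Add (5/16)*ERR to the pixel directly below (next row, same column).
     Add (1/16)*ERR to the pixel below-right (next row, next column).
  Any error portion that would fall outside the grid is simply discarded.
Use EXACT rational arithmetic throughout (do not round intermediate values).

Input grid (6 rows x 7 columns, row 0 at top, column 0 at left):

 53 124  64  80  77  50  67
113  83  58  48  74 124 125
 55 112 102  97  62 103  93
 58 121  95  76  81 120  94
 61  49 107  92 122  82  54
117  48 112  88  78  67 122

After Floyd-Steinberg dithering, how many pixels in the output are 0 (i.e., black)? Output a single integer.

Answer: 28

Derivation:
(0,0): OLD=53 → NEW=0, ERR=53
(0,1): OLD=2355/16 → NEW=255, ERR=-1725/16
(0,2): OLD=4309/256 → NEW=0, ERR=4309/256
(0,3): OLD=357843/4096 → NEW=0, ERR=357843/4096
(0,4): OLD=7551173/65536 → NEW=0, ERR=7551173/65536
(0,5): OLD=105287011/1048576 → NEW=0, ERR=105287011/1048576
(0,6): OLD=1861082549/16777216 → NEW=0, ERR=1861082549/16777216
(1,0): OLD=27993/256 → NEW=0, ERR=27993/256
(1,1): OLD=212207/2048 → NEW=0, ERR=212207/2048
(1,2): OLD=7748635/65536 → NEW=0, ERR=7748635/65536
(1,3): OLD=39239039/262144 → NEW=255, ERR=-27607681/262144
(1,4): OLD=1480061597/16777216 → NEW=0, ERR=1480061597/16777216
(1,5): OLD=29792868269/134217728 → NEW=255, ERR=-4432652371/134217728
(1,6): OLD=325326928771/2147483648 → NEW=255, ERR=-222281401469/2147483648
(2,0): OLD=3558581/32768 → NEW=0, ERR=3558581/32768
(2,1): OLD=231625879/1048576 → NEW=255, ERR=-35761001/1048576
(2,2): OLD=1858197637/16777216 → NEW=0, ERR=1858197637/16777216
(2,3): OLD=18317500061/134217728 → NEW=255, ERR=-15908020579/134217728
(2,4): OLD=26778608109/1073741824 → NEW=0, ERR=26778608109/1073741824
(2,5): OLD=3081945055759/34359738368 → NEW=0, ERR=3081945055759/34359738368
(2,6): OLD=53783634957401/549755813888 → NEW=0, ERR=53783634957401/549755813888
(3,0): OLD=1435168485/16777216 → NEW=0, ERR=1435168485/16777216
(3,1): OLD=23531287937/134217728 → NEW=255, ERR=-10694232703/134217728
(3,2): OLD=75588876627/1073741824 → NEW=0, ERR=75588876627/1073741824
(3,3): OLD=349432961077/4294967296 → NEW=0, ERR=349432961077/4294967296
(3,4): OLD=73556425941733/549755813888 → NEW=255, ERR=-66631306599707/549755813888
(3,5): OLD=505364586575871/4398046511104 → NEW=0, ERR=505364586575871/4398046511104
(3,6): OLD=12698048424164705/70368744177664 → NEW=255, ERR=-5245981341139615/70368744177664
(4,0): OLD=156320543819/2147483648 → NEW=0, ERR=156320543819/2147483648
(4,1): OLD=2559567196367/34359738368 → NEW=0, ERR=2559567196367/34359738368
(4,2): OLD=94483730214785/549755813888 → NEW=255, ERR=-45704002326655/549755813888
(4,3): OLD=275878610939867/4398046511104 → NEW=0, ERR=275878610939867/4398046511104
(4,4): OLD=4862398957068129/35184372088832 → NEW=255, ERR=-4109615925584031/35184372088832
(4,5): OLD=50951585060807073/1125899906842624 → NEW=0, ERR=50951585060807073/1125899906842624
(4,6): OLD=1039133441809930423/18014398509481984 → NEW=0, ERR=1039133441809930423/18014398509481984
(5,0): OLD=84505775319517/549755813888 → NEW=255, ERR=-55681957221923/549755813888
(5,1): OLD=70055096229791/4398046511104 → NEW=0, ERR=70055096229791/4398046511104
(5,2): OLD=3849392681197641/35184372088832 → NEW=0, ERR=3849392681197641/35184372088832
(5,3): OLD=36133292590697805/281474976710656 → NEW=255, ERR=-35642826470519475/281474976710656
(5,4): OLD=-26934925945368337/18014398509481984 → NEW=0, ERR=-26934925945368337/18014398509481984
(5,5): OLD=12106147248471220863/144115188075855872 → NEW=0, ERR=12106147248471220863/144115188075855872
(5,6): OLD=414143018423549730449/2305843009213693952 → NEW=255, ERR=-173846948925942227311/2305843009213693952
Output grid:
  Row 0: .#.....  (6 black, running=6)
  Row 1: ...#.##  (4 black, running=10)
  Row 2: .#.#...  (5 black, running=15)
  Row 3: .#..#.#  (4 black, running=19)
  Row 4: ..#.#..  (5 black, running=24)
  Row 5: #..#..#  (4 black, running=28)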